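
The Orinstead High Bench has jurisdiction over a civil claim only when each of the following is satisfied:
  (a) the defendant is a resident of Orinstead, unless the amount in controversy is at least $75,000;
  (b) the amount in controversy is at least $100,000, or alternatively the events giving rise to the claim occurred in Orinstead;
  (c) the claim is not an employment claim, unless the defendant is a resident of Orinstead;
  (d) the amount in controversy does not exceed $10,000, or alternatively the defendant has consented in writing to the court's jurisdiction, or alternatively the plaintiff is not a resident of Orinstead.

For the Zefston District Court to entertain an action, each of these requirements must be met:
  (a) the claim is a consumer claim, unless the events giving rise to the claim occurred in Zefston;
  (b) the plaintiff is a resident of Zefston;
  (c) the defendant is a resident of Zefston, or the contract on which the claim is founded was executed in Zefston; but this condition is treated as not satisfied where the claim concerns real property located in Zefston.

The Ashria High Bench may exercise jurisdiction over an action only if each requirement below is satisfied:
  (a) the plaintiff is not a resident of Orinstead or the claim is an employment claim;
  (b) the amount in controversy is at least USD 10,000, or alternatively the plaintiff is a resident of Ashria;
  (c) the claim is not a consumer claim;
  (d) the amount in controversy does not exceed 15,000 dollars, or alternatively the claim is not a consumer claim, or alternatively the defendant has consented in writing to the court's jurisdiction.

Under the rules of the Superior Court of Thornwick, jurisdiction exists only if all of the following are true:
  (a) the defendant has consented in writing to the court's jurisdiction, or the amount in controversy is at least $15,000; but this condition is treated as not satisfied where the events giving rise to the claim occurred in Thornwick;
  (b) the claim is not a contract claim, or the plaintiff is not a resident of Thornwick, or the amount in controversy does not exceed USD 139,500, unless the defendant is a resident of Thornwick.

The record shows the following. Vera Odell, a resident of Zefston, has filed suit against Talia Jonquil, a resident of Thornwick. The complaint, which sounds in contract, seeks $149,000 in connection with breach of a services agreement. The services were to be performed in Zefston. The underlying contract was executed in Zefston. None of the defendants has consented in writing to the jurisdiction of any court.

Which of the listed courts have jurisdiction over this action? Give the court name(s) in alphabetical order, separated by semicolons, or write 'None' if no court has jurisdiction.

The Orinstead High Bench:
  (a) The defendant resides in Thornwick, not Orinstead. But the amount in controversy is $149,000, which meets the USD 75,000 floor, and the 'unless' clause therefore excuses the requirement. Met.
  (b) The amount in controversy is 149,000 dollars, which meets the USD 100,000 floor, so one alternative holds. Satisfied.
  (c) The claim is a contract claim, not an employment claim. Satisfied.
  (d) The plaintiff resides in Zefston, which is not Orinstead, so this disjunct is met. Condition met.
  → Jurisdiction lies.
The Zefston District Court:
  (a) The claim is a contract claim, not a consumer claim. The proviso rescues it, though: the operative events occurred in Zefston. Satisfied.
  (b) The plaintiff resides in Zefston. Met.
  (c) The contract was executed in Zefston, so this disjunct is met. The carve-out does not apply: the claim does not concern real property. Met.
  → All conditions met; jurisdiction exists.
The Ashria High Bench:
  (a) The plaintiff resides in Zefston, which is not Orinstead, so one alternative holds. Satisfied.
  (b) The amount in controversy is $149,000, which meets the $10,000 floor, so one alternative holds. Satisfied.
  (c) The claim is a contract claim, not a consumer claim. Satisfied.
  (d) The claim is a contract claim, not a consumer claim, so one alternative holds. Met.
  → All conditions met; jurisdiction exists.
The Superior Court of Thornwick:
  (a) The amount in controversy is $149,000, which meets the USD 15,000 floor, so one alternative holds. The carve-out does not apply: the operative events occurred in Zefston, not Thornwick. Satisfied.
  (b) The plaintiff resides in Zefston, which is not Thornwick, so one alternative holds. Condition met.
  → All conditions met; jurisdiction exists.

the Ashria High Bench; the Orinstead High Bench; the Superior Court of Thornwick; the Zefston District Court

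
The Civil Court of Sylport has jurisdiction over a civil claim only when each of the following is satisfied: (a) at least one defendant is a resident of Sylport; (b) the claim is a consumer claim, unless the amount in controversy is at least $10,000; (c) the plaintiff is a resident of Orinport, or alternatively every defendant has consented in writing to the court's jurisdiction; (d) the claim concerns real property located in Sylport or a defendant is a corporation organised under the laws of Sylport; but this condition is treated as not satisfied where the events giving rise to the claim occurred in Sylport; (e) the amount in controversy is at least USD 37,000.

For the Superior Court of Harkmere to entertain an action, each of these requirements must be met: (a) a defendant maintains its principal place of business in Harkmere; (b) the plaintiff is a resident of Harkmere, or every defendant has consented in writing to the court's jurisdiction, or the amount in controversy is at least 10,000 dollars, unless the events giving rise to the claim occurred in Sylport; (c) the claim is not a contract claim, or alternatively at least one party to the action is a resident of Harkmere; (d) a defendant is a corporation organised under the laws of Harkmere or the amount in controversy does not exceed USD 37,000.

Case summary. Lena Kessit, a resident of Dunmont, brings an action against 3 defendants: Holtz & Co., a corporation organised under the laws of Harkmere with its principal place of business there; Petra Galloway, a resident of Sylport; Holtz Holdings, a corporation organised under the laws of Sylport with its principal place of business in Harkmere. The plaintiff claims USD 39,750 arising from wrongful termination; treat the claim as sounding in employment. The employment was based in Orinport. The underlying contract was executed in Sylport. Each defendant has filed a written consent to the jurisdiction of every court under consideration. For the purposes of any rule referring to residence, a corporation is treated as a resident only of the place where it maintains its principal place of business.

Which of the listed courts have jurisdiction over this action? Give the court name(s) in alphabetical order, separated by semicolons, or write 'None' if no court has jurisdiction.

the Civil Court of Sylport; the Superior Court of Harkmere

The Civil Court of Sylport:
  (a) Petra Galloway resides in Sylport. Condition met.
  (b) The claim is an employment claim, not a consumer claim. But the amount in controversy is $39,750, which meets the $10,000 floor, and the 'unless' clause therefore excuses the requirement. Met.
  (c) Every defendant has filed written consent, which satisfies one of the alternatives. Condition met.
  (d) Holtz Holdings is organised under the laws of Sylport, which satisfies one of the alternatives. And the carve-out is inapplicable — the operative events occurred in Orinport, not Sylport. Met.
  (e) The amount in controversy is $39,750, which meets the USD 37,000 floor. Met.
  → The court has jurisdiction.
The Superior Court of Harkmere:
  (a) Holtz & Co. has its principal place of business in Harkmere. Satisfied.
  (b) Every defendant has filed written consent, so this disjunct is met. Satisfied.
  (c) The claim is an employment claim, not a contract claim, so one alternative holds. Met.
  (d) Holtz & Co. is organised under the laws of Harkmere, which satisfies one of the alternatives. Met.
  → Jurisdiction lies.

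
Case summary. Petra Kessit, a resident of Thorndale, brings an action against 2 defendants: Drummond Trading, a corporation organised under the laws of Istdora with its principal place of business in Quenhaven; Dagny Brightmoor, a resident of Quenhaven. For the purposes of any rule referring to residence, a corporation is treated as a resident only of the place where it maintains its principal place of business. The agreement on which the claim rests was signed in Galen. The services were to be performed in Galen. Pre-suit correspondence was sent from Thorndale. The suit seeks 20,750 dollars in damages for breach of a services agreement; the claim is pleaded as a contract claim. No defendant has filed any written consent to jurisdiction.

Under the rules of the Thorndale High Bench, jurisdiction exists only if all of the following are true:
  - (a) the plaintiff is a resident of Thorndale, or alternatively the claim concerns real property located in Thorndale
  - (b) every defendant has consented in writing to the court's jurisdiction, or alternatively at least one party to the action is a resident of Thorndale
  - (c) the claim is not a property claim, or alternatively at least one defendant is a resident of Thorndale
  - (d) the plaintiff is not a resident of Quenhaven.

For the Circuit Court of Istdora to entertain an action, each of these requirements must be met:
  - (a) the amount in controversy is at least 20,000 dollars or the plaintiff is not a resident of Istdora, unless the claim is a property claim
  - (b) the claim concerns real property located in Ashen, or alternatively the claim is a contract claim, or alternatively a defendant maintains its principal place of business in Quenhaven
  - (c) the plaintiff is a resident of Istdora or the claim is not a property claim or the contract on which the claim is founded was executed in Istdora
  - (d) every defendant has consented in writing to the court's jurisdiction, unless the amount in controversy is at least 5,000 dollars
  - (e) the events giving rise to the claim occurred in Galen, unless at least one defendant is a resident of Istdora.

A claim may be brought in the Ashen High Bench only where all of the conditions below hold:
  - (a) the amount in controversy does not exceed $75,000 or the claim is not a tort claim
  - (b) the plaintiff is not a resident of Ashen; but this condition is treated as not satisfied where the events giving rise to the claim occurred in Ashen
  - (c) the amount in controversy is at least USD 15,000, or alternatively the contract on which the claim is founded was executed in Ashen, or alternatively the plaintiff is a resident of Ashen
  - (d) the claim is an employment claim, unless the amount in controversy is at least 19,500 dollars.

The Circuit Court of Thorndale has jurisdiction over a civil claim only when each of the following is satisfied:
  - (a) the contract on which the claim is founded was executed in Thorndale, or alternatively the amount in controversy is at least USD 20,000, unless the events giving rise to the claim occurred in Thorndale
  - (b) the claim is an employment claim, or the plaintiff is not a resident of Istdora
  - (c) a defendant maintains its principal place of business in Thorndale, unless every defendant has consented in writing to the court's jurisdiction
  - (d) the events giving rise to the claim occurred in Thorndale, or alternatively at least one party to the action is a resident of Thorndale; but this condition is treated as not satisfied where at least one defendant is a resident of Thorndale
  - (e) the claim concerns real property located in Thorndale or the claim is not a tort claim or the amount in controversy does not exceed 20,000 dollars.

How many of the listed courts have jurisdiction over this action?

The Thorndale High Bench:
  (a) The plaintiff resides in Thorndale, which satisfies one of the alternatives. Satisfied.
  (b) Petra Kessit resides in Thorndale — that alternative is enough. Met.
  (c) The claim is a contract claim, not a property claim, so this disjunct is met. Condition met.
  (d) The plaintiff resides in Thorndale, which is not Quenhaven. Met.
  → Every requirement is satisfied — jurisdiction.
The Circuit Court of Istdora:
  (a) The amount in controversy is USD 20,750, which meets the $20,000 floor, so one alternative holds. Met.
  (b) The claim is a contract claim, which satisfies one of the alternatives. Met.
  (c) The claim is a contract claim, not a property claim, so this disjunct is met. Met.
  (d) No such written consent has been filed. But the amount in controversy is USD 20,750, which meets the USD 5,000 floor, and the 'unless' clause therefore excuses the requirement. Condition met.
  (e) The operative events occurred in Galen. Satisfied.
  → All conditions met; jurisdiction exists.
The Ashen High Bench:
  (a) The amount in controversy is 20,750 dollars, within the $75,000 ceiling, so this disjunct is met. Condition met.
  (b) The plaintiff resides in Thorndale, which is not Ashen. The carve-out does not apply: the operative events occurred in Galen, not Ashen. Condition met.
  (c) The amount in controversy is USD 20,750, which meets the USD 15,000 floor, which satisfies one of the alternatives. Met.
  (d) The claim is a contract claim, not an employment claim. However, the amount in controversy is USD 20,750, which meets the USD 19,500 floor, so the 'unless' proviso supplies this condition. Satisfied.
  → Jurisdiction lies.
The Circuit Court of Thorndale:
  (a) The amount in controversy is $20,750, which meets the $20,000 floor — that alternative is enough. Satisfied.
  (b) The plaintiff resides in Thorndale, which is not Istdora, which satisfies one of the alternatives. Satisfied.
  (c) The corporate defendant(s) have their principal place of business in Quenhaven, not Thorndale. The proviso offers no rescue either, since no such written consent has been filed. Not met.
  (d) Petra Kessit resides in Thorndale — that alternative is enough. And the carve-out is inapplicable — no defendant resides in Thorndale (they reside in Quenhaven, Quenhaven). Satisfied.
  (e) The claim is a contract claim, not a tort claim, so this disjunct is met. Met.
  → The court lacks jurisdiction.
Courts with jurisdiction: the Thorndale High Bench, the Circuit Court of Istdora, the Ashen High Bench — 3 in total.

3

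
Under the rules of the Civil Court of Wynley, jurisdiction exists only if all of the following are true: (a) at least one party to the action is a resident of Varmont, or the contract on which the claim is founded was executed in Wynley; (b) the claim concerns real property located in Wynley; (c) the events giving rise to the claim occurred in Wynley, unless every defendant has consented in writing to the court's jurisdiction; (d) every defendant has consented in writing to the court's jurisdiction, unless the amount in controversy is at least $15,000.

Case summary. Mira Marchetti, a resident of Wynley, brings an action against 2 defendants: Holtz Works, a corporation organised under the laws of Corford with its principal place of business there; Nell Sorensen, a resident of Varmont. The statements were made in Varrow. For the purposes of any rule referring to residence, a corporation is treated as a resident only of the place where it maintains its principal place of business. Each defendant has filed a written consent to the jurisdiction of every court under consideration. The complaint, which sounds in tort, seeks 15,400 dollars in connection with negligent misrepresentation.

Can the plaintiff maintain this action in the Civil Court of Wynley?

No

The Civil Court of Wynley:
  (a) Nell Sorensen resides in Varmont, so this disjunct is met. Met.
  (b) The claim does not concern real property. Not met.
  (c) The operative events occurred in Varrow, not Wynley. The proviso rescues it, though: every defendant has filed written consent. Satisfied.
  (d) Every defendant has filed written consent. Satisfied.
  → At least one condition fails; no jurisdiction.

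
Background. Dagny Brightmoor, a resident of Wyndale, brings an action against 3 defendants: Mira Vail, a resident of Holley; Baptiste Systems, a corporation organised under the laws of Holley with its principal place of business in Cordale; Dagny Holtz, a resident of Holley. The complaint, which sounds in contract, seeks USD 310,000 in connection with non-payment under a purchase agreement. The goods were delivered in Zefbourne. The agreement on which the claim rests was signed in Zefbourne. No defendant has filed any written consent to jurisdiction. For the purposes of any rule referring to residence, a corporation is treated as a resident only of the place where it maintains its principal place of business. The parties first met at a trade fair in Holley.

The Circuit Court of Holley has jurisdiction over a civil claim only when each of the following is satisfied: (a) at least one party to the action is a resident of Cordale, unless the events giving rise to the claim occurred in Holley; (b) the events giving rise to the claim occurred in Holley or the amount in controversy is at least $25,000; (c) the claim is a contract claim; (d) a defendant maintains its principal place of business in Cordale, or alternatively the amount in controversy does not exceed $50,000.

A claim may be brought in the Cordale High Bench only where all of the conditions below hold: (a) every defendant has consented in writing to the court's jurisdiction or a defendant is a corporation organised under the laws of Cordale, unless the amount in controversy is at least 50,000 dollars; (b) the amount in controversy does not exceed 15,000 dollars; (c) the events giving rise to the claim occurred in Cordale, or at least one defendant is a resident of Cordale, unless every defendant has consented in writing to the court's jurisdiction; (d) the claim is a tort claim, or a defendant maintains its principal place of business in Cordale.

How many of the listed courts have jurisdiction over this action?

1

The Circuit Court of Holley:
  (a) Baptiste Systems resides in Cordale. Satisfied.
  (b) The amount in controversy is 310,000 dollars, which meets the USD 25,000 floor — that alternative is enough. Condition met.
  (c) The claim is a contract claim. Satisfied.
  (d) Baptiste Systems has its principal place of business in Cordale, so this disjunct is met. Condition met.
  → Jurisdiction lies.
The Cordale High Bench:
  (a) No such written consent has been filed; the corporate defendant(s) are organised in Holley, not Cordale — no alternative holds. The proviso rescues it, though: the amount in controversy is USD 310,000, which meets the 50,000 dollars floor. Satisfied.
  (b) The amount in controversy is USD 310,000, above the $15,000 ceiling. Fails.
  (c) Baptiste Systems resides in Cordale — that alternative is enough. Met.
  (d) Baptiste Systems has its principal place of business in Cordale, so this disjunct is met. Met.
  → No jurisdiction.
Courts with jurisdiction: the Circuit Court of Holley — 1 in total.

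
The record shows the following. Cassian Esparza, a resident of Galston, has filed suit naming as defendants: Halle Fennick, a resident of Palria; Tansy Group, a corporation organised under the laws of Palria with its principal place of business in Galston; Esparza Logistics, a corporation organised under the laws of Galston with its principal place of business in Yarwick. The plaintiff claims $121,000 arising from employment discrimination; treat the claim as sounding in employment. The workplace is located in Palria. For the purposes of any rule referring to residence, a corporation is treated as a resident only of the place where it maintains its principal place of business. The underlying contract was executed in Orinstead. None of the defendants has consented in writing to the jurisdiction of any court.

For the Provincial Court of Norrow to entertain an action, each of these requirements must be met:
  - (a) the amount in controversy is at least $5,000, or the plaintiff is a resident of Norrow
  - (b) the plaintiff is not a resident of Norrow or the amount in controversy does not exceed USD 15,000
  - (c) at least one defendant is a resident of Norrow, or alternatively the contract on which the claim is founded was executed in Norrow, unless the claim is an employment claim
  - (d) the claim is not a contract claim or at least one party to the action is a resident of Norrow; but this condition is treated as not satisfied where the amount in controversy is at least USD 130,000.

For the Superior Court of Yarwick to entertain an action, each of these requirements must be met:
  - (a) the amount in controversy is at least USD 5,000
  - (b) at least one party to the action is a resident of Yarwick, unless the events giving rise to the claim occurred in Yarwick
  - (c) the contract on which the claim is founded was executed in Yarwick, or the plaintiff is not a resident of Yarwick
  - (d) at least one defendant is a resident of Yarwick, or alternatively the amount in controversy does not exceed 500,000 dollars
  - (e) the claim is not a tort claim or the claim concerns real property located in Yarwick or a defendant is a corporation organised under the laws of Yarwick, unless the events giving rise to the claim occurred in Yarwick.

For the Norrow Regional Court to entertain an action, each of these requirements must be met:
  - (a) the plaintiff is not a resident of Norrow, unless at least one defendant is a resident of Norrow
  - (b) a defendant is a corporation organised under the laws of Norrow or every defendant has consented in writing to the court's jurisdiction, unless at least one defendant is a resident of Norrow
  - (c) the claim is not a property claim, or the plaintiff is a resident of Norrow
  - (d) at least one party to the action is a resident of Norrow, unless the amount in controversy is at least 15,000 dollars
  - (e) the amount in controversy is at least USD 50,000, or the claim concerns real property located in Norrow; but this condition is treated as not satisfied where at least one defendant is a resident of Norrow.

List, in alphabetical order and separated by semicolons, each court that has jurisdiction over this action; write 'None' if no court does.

The Provincial Court of Norrow:
  (a) The amount in controversy is $121,000, which meets the 5,000 dollars floor — that alternative is enough. Condition met.
  (b) The plaintiff resides in Galston, which is not Norrow, which satisfies one of the alternatives. Condition met.
  (c) No defendant resides in Norrow (they reside in Palria, Galston, Yarwick); the contract was executed in Orinstead, not Norrow — no alternative holds. The proviso rescues it, though: the claim is an employment claim. Condition met.
  (d) The claim is an employment claim, not a contract claim — that alternative is enough. The exception is not triggered, since the amount in controversy is $121,000, below the $130,000 floor. Met.
  → The court has jurisdiction.
The Superior Court of Yarwick:
  (a) The amount in controversy is 121,000 dollars, which meets the 5,000 dollars floor. Met.
  (b) Esparza Logistics resides in Yarwick. Condition met.
  (c) The plaintiff resides in Galston, which is not Yarwick, so this disjunct is met. Satisfied.
  (d) Esparza Logistics resides in Yarwick, so one alternative holds. Condition met.
  (e) The claim is an employment claim, not a tort claim, so this disjunct is met. Condition met.
  → Every requirement is satisfied — jurisdiction.
The Norrow Regional Court:
  (a) The plaintiff resides in Galston, which is not Norrow. Met.
  (b) The corporate defendant(s) are organised in Galston, Palria, not Norrow; no such written consent has been filed — no alternative holds. The proviso offers no rescue either, since no defendant resides in Norrow (they reside in Palria, Galston, Yarwick). Fails.
  (c) The claim is an employment claim, not a property claim — that alternative is enough. Condition met.
  (d) No party resides in Norrow. However, the amount in controversy is USD 121,000, which meets the USD 15,000 floor, so the 'unless' proviso supplies this condition. Met.
  (e) The amount in controversy is $121,000, which meets the 50,000 dollars floor, so this disjunct is met. The exception is not triggered, since no defendant resides in Norrow (they reside in Palria, Galston, Yarwick). Met.
  → The court lacks jurisdiction.

the Provincial Court of Norrow; the Superior Court of Yarwick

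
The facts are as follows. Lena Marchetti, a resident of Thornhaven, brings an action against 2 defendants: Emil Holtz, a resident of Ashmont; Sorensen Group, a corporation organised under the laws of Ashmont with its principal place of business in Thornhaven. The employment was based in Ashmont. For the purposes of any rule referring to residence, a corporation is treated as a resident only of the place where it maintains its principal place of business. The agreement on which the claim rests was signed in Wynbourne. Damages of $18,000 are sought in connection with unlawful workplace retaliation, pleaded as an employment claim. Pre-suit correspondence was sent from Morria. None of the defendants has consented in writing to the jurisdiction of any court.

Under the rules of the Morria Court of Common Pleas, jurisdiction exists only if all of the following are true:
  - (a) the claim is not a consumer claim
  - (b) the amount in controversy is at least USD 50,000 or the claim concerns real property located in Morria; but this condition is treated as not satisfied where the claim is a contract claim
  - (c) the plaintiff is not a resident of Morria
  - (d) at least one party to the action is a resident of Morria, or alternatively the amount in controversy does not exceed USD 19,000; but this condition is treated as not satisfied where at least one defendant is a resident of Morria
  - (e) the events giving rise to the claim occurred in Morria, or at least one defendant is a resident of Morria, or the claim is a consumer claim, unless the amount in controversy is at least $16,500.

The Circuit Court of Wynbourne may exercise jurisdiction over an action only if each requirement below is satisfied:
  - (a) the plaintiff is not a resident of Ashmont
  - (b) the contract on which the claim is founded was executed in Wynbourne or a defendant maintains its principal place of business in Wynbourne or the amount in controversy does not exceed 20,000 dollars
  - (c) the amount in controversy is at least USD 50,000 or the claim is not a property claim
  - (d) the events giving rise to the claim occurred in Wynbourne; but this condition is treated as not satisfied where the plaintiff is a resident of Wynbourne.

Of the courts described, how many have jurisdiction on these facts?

0

The Morria Court of Common Pleas:
  (a) The claim is an employment claim, not a consumer claim. Condition met.
  (b) The amount in controversy is $18,000, below the USD 50,000 floor; the claim does not concern real property — no alternative holds. Not satisfied.
  (c) The plaintiff resides in Thornhaven, which is not Morria. Met.
  (d) The amount in controversy is USD 18,000, within the 19,000 dollars ceiling, so this disjunct is met. And the carve-out is inapplicable — no defendant resides in Morria (they reside in Ashmont, Thornhaven). Met.
  (e) The operative events occurred in Ashmont, not Morria; no defendant resides in Morria (they reside in Ashmont, Thornhaven); the claim is an employment claim, not a consumer claim — no alternative holds. The proviso rescues it, though: the amount in controversy is $18,000, which meets the $16,500 floor. Satisfied.
  → The court lacks jurisdiction.
The Circuit Court of Wynbourne:
  (a) The plaintiff resides in Thornhaven, which is not Ashmont. Satisfied.
  (b) The contract was executed in Wynbourne, so one alternative holds. Met.
  (c) The claim is an employment claim, not a property claim — that alternative is enough. Satisfied.
  (d) The operative events occurred in Ashmont, not Wynbourne. Not satisfied.
  → At least one condition fails; no jurisdiction.
No court satisfies all of its conditions.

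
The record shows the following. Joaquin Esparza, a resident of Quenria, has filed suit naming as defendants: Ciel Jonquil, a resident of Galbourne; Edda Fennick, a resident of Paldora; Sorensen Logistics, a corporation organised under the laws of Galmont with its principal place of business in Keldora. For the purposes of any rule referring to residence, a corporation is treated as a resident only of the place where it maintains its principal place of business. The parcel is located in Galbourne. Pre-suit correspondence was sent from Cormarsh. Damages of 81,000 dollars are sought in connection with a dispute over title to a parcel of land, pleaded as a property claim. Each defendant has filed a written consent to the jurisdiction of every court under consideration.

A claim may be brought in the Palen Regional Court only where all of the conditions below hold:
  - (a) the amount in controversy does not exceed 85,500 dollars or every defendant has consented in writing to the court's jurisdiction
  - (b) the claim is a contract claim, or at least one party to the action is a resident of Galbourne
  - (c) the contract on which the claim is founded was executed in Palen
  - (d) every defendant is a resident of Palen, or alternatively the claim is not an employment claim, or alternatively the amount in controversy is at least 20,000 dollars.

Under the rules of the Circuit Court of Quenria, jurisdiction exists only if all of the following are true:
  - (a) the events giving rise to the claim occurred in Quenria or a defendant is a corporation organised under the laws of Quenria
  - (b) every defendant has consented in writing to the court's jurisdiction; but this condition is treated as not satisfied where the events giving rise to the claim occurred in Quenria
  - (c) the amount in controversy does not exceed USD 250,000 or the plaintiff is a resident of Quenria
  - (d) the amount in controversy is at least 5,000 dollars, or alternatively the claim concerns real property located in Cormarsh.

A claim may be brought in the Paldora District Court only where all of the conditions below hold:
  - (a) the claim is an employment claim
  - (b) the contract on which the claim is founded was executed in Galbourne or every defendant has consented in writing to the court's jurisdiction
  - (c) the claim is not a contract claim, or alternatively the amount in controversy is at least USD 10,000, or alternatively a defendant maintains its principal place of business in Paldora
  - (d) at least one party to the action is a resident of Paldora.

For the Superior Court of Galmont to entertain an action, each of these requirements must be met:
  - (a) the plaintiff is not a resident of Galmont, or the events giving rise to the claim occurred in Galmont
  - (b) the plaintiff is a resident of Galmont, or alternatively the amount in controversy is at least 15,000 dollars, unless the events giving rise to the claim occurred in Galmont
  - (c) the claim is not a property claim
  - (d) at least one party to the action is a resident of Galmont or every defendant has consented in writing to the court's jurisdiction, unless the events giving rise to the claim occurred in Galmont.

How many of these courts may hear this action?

0

The Palen Regional Court:
  (a) The amount in controversy is 81,000 dollars, within the USD 85,500 ceiling, so one alternative holds. Met.
  (b) Ciel Jonquil resides in Galbourne — that alternative is enough. Condition met.
  (c) No contract (and hence no place of execution) is alleged. Not met.
  (d) The claim is a property claim, not an employment claim — that alternative is enough. Condition met.
  → No jurisdiction.
The Circuit Court of Quenria:
  (a) The operative events occurred in Galbourne, not Quenria; the corporate defendant(s) are organised in Galmont, not Quenria — no alternative holds. Condition not met.
  (b) Every defendant has filed written consent. The exception is not triggered, since the operative events occurred in Galbourne, not Quenria. Met.
  (c) The amount in controversy is $81,000, within the USD 250,000 ceiling — that alternative is enough. Met.
  (d) The amount in controversy is $81,000, which meets the 5,000 dollars floor, so one alternative holds. Met.
  → The court lacks jurisdiction.
The Paldora District Court:
  (a) The claim is a property claim, not an employment claim. Condition not met.
  (b) Every defendant has filed written consent, which satisfies one of the alternatives. Satisfied.
  (c) The claim is a property claim, not a contract claim, so this disjunct is met. Met.
  (d) Edda Fennick resides in Paldora. Met.
  → The court lacks jurisdiction.
The Superior Court of Galmont:
  (a) The plaintiff resides in Quenria, which is not Galmont, so one alternative holds. Condition met.
  (b) The amount in controversy is USD 81,000, which meets the 15,000 dollars floor, so this disjunct is met. Condition met.
  (c) The claim is a property claim. Condition not met.
  (d) Every defendant has filed written consent, so one alternative holds. Condition met.
  → No jurisdiction.
No court satisfies all of its conditions.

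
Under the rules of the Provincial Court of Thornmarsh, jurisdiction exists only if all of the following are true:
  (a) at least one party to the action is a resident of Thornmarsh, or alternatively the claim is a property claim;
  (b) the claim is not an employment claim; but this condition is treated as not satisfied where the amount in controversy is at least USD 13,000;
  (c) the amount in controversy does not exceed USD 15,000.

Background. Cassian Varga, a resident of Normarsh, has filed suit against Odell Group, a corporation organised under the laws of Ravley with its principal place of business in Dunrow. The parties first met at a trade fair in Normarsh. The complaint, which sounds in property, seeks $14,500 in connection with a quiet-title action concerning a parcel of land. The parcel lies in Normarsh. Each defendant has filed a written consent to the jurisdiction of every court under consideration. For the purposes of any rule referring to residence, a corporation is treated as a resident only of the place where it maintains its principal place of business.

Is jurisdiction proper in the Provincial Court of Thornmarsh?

The Provincial Court of Thornmarsh:
  (a) The claim is a property claim — that alternative is enough. Satisfied.
  (b) The claim is a property claim, not an employment claim. However, the amount in controversy is 14,500 dollars, which meets the 13,000 dollars floor, which falls within the stated exception and so defeats the condition. Not met.
  (c) The amount in controversy is 14,500 dollars, within the 15,000 dollars ceiling. Condition met.
  → Not every requirement is met — no jurisdiction.

No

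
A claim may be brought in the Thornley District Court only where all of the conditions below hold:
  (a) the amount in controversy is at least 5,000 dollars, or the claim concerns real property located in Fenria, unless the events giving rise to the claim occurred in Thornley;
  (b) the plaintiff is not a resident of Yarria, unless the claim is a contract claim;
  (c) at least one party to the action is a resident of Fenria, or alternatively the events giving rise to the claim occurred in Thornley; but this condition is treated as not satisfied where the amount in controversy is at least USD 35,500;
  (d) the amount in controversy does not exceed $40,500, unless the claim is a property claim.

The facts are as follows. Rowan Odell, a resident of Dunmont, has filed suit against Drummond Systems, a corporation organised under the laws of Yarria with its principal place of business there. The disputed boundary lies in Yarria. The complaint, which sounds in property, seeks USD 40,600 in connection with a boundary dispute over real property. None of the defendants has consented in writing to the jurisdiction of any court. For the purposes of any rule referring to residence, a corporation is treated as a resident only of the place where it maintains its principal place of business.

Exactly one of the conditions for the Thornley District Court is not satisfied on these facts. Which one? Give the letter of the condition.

(c)

The Thornley District Court:
  (a) The amount in controversy is $40,600, which meets the $5,000 floor, which satisfies one of the alternatives. Satisfied.
  (b) The plaintiff resides in Dunmont, which is not Yarria. Met.
  (c) No party resides in Fenria; the operative events occurred in Yarria, not Thornley — every alternative fails. Not satisfied.
  (d) The amount in controversy is 40,600 dollars, above the $40,500 ceiling. But the claim is a property claim, and the 'unless' clause therefore excuses the requirement. Met.
Only condition (c) fails.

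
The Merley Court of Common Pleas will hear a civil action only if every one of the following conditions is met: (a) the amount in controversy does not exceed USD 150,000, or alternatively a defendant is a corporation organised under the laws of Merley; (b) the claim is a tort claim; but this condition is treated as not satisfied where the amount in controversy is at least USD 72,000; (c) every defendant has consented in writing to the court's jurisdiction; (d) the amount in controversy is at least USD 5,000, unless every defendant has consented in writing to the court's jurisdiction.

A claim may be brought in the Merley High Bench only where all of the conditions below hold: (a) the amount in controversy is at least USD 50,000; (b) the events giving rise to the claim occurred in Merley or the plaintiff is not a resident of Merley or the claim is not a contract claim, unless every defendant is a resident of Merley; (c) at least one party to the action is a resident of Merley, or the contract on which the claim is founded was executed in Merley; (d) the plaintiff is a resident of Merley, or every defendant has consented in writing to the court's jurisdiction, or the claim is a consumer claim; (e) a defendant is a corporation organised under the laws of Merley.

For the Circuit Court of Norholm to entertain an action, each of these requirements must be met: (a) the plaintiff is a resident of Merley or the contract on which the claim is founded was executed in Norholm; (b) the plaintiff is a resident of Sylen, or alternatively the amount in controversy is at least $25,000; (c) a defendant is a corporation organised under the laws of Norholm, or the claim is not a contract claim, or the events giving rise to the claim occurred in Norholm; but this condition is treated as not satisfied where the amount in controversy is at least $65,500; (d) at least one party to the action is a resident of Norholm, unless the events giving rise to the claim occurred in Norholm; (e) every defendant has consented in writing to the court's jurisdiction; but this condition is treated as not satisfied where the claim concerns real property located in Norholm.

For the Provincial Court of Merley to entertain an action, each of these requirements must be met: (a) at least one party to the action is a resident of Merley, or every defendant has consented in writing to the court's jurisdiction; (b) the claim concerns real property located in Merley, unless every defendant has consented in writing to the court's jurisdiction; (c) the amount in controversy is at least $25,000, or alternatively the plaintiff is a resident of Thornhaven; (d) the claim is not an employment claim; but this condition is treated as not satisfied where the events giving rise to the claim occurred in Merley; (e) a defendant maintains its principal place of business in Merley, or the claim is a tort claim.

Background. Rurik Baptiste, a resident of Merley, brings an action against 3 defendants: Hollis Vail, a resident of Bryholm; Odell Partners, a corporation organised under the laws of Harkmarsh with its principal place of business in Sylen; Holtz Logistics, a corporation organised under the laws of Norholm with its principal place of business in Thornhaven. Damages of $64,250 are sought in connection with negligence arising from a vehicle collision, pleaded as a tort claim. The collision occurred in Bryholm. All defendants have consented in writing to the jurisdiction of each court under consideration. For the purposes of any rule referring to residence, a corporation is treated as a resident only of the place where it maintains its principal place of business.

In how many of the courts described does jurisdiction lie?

The Merley Court of Common Pleas:
  (a) The amount in controversy is $64,250, within the USD 150,000 ceiling — that alternative is enough. Condition met.
  (b) The claim is a tort claim. And the carve-out is inapplicable — the amount in controversy is USD 64,250, below the 72,000 dollars floor. Satisfied.
  (c) Every defendant has filed written consent. Met.
  (d) The amount in controversy is USD 64,250, which meets the USD 5,000 floor. Satisfied.
  → The court has jurisdiction.
The Merley High Bench:
  (a) The amount in controversy is USD 64,250, which meets the USD 50,000 floor. Condition met.
  (b) The claim is a tort claim, not a contract claim, so one alternative holds. Condition met.
  (c) Rurik Baptiste resides in Merley, which satisfies one of the alternatives. Met.
  (d) The plaintiff resides in Merley, which satisfies one of the alternatives. Met.
  (e) The corporate defendant(s) are organised in Harkmarsh, Norholm, not Merley. Fails.
  → The court lacks jurisdiction.
The Circuit Court of Norholm:
  (a) The plaintiff resides in Merley, so one alternative holds. Satisfied.
  (b) The amount in controversy is 64,250 dollars, which meets the 25,000 dollars floor, so this disjunct is met. Condition met.
  (c) Holtz Logistics is organised under the laws of Norholm, so this disjunct is met. And the carve-out is inapplicable — the amount in controversy is 64,250 dollars, below the 65,500 dollars floor. Condition met.
  (d) No party resides in Norholm. Nor does the 'unless' clause help: the operative events occurred in Bryholm, not Norholm. Fails.
  (e) Every defendant has filed written consent. And the carve-out is inapplicable — the claim does not concern real property. Condition met.
  → Not every requirement is met — no jurisdiction.
The Provincial Court of Merley:
  (a) Rurik Baptiste resides in Merley, which satisfies one of the alternatives. Met.
  (b) The claim does not concern real property. The proviso rescues it, though: every defendant has filed written consent. Condition met.
  (c) The amount in controversy is USD 64,250, which meets the $25,000 floor — that alternative is enough. Condition met.
  (d) The claim is a tort claim, not an employment claim. The carve-out does not apply: the operative events occurred in Bryholm, not Merley. Met.
  (e) The claim is a tort claim, so one alternative holds. Satisfied.
  → The court has jurisdiction.
Courts with jurisdiction: the Merley Court of Common Pleas, the Provincial Court of Merley — 2 in total.

2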